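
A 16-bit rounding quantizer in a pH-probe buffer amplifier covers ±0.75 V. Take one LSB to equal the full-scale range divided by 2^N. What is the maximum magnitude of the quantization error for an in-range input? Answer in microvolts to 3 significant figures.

Range = 0.75 − (-0.75) = 1.5 V.
LSB = 1.5 V / 2^16 = 22.888 µV.
Worst-case error for round-to-nearest is half an LSB: 11.4 µV.

11.4 µV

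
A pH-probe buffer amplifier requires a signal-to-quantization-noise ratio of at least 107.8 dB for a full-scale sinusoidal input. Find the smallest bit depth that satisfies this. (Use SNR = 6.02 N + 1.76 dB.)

Solving 6.02 N ≥ 107.8 − 1.76: N ≥ 17.615. Round up → N = 18.

18 bits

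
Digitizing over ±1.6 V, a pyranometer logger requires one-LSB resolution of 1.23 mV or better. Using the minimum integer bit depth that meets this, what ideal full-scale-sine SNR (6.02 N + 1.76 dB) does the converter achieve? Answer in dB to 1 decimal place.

74.0 dB

Range = 1.6 − (-1.6) = 3.2 V.
Required number of levels: 3.2/1.23 mV = 2601.6; smallest N with 2^N ≥ that is 12.
Ideal SNR at N = 12: 6.02·12 + 1.76 = 74.0 dB.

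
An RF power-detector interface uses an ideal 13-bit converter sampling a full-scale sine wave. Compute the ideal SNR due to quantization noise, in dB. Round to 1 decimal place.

80.0 dB

SNR = 6.02·13 + 1.76 = 80.02 dB.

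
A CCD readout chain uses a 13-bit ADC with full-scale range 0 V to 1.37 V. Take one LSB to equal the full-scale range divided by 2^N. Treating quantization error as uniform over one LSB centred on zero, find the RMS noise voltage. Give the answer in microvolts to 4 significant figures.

Full-scale range = 1.37 V.
LSB = 1.37 V / 2^13 = 167.236 µV.
For a uniform distribution on [−LSB/2, +LSB/2], V_rms = LSB/√12 = 167.236 µV/3.4641 = 48.28 µV.

48.28 µV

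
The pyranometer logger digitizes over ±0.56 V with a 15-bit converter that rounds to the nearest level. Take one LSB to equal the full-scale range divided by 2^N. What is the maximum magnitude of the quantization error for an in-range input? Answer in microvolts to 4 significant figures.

The full-scale span is 0.56 − (-0.56) = 1.12 V.
LSB = 1.12 V / 2^15 = 34.1797 µV.
A rounding quantizer has |error| ≤ LSB/2 = 17.09 µV.

17.09 µV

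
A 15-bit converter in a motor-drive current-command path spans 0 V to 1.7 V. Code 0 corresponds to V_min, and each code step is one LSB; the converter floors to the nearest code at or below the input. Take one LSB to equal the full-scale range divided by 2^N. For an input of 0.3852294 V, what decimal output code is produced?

Full-scale range = 1.7 V. LSB = 1.7 V / 2^15 ≈ 51.88 µV.
code = ⌊(V_in − V_min)/LSB⌋ = ⌊(V_in − V_min) × 2^15 / range⌋
     = ⌊(0.3852294 − (0)) × 32768 / 1.7⌋ = ⌊0.3852294 × 32768/1.7⌋
     = ⌊7425.410⌋ = 7425.

7425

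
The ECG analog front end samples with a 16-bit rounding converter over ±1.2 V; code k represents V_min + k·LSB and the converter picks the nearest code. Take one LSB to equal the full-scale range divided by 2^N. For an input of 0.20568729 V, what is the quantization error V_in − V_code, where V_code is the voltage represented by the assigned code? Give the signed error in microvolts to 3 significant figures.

−13.4 µV

The full-scale span is 1.2 − (-1.2) = 2.4 V. LSB = 2.4 V / 2^16 ≈ 36.62 µV.
(0.20568729 − (-1.2)) / LSB = 1.40568729 × 65536/2.4 = 38384.6343. Nearest integer: k = 38385.
V_code = -1.2 + (38385/65536) × 2.4 = 0.20570068359 V.
e = 0.20568729 − (0.20570068359) = −13.4 µV.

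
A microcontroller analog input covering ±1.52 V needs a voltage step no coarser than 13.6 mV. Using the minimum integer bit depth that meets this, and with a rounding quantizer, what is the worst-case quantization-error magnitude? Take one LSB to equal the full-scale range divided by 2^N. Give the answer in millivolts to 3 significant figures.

Span: 1.52 V − (-1.52 V) = 3.04 V.
Required number of levels: 3.04/13.6 mV = 223.53; smallest N with 2^N ≥ that is 8.
LSB = 3.04 V / 2^8 = 11.875 mV.
Half an LSB is 5.94 mV.

5.94 mV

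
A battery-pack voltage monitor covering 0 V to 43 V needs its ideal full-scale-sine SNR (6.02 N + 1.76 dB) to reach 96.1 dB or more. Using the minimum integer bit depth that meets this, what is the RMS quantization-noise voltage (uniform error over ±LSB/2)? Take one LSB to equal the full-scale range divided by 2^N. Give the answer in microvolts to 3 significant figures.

Span = 43 V.
Solving 6.02 N ≥ 96.1 − 1.76: N ≥ 15.671. Round up → N = 16.
Step size = 43/65536 V = 0.65613 mV.
RMS noise = LSB/√12 = 189 µV.

189 µV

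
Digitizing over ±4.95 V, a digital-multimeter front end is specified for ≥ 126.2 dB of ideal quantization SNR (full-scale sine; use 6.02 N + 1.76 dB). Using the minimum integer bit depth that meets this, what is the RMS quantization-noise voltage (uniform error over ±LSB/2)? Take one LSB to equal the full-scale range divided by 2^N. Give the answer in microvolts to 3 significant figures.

1.36 µV

The full-scale span is 4.95 − (-4.95) = 9.9 V.
6.02 N + 1.76 ≥ 126.2 gives N ≥ 20.671, so the minimum integer is 21.
Step size = 9.9/2097152 V = 4.7207 µV.
RMS noise = LSB/√12 = 1.36 µV.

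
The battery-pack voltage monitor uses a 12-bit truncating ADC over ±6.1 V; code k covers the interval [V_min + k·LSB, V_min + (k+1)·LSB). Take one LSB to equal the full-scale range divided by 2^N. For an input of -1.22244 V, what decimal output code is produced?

1637

Span: 6.1 V − (-6.1 V) = 12.2 V. LSB = 12.2 V / 2^12 ≈ 2.979 mV.
code = ⌊(V_in − V_min)/LSB⌋ = ⌊(V_in − V_min) × 2^12 / range⌋
     = ⌊(-1.22244 − (-6.1)) × 4096 / 12.2⌋ = ⌊4.87756 × 4096/12.2⌋
     = ⌊1637.581⌋ = 1637.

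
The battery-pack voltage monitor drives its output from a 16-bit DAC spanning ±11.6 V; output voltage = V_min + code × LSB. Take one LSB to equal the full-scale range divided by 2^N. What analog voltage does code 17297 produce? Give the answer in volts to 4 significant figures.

The full-scale span is 11.6 − (-11.6) = 23.2 V. LSB = 23.2 V / 2^16.
V_out = V_min + code × LSB = -11.6 V + 17297 × 23.2 V / 65536
      = -11.6 + 6.12321 = -5.47679 V.

-5.477 V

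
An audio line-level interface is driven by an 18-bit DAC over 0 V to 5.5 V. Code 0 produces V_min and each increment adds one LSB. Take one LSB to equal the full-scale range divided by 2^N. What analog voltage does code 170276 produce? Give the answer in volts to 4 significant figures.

Span = 5.5 V. LSB = 5.5 V / 2^18.
V_out = V_min + code × LSB = 0 V + 170276 × 5.5 V / 262144
      = 0 V + 3.57253 V = 3.57253 V.

3.573 V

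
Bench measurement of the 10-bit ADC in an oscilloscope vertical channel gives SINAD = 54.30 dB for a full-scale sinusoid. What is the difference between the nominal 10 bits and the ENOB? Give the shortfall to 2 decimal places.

1.27 bits

ENOB = (SINAD − 1.76)/6.02 = (54.30 − 1.76)/6.02 = 8.7276 bits.
Shortfall = 10 − 8.7276 = 1.2724 bits.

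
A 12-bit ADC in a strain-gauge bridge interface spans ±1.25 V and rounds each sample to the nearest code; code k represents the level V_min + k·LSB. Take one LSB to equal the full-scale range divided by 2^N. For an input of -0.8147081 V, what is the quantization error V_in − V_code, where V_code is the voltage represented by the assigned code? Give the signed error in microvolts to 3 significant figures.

+111 µV

Full-scale range = 1.25 V − (-1.25 V) = 2.5 V. LSB = 2.5 V / 2^12 ≈ 0.6104 mV.
(V_in − V_min)/LSB = (-0.8147081 − (-1.25)) × 4096/2.5 = 713.1822 → nearest code k = 713.
Reconstructed level: -1.25 + 713 × 2.5/4096 V = -0.8148193359 V.
V_in − V_code = -0.8147081 − (-0.8148193359) = +111 µV.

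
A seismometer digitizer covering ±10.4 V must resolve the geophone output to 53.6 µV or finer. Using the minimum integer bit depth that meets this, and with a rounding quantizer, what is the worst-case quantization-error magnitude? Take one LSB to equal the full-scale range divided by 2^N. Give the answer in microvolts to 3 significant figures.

19.8 µV

Range = 10.4 − (-10.4) = 20.8 V.
20.8 V / 53.6 µV = 388100. Since 2^18 = 262144 and 2^19 = 524288, N = 19.
One LSB is 20.8 V / 524288 = 39.673 µV.
|e|_max = LSB/2 = 19.8 µV.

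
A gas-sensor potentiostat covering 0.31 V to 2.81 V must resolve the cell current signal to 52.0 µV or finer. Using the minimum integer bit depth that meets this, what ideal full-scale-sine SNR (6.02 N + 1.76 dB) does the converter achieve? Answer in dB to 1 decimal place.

98.1 dB

Range = 2.81 − (0.31) = 2.5 V.
Required number of levels: 2.5/52.0 µV = 48077; smallest N with 2^N ≥ that is 16.
Ideal SNR at N = 16: 6.02·16 + 1.76 = 98.1 dB.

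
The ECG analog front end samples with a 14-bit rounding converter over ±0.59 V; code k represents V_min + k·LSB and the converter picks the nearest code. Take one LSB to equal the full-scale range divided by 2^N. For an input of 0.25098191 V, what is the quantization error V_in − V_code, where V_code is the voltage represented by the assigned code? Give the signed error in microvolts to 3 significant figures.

−13.0 µV

The full-scale span is 0.59 − (-0.59) = 1.18 V. LSB = 1.18 V / 2^14 ≈ 72.02 µV.
(0.25098191 − (-0.59)) / LSB = 0.84098191 × 16384/1.18 = 11676.8200. Nearest integer: k = 11677.
Reconstructed level: -0.59 + 11677 × 1.18/16384 V = 0.25099487305 V.
Error = V_in − V_code = 0.25098191 − (0.25099487305) = −13.0 µV.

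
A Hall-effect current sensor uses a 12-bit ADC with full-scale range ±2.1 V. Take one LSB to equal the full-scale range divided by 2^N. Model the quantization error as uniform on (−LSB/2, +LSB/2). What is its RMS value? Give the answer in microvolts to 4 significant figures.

296.0 µV

Span: 2.1 V − (-2.1 V) = 4.2 V.
LSB = 4.2 V ÷ 2^12 = 4.2/4096 V = 1.02539 mV.
σ_q = LSB/√12 = 1.02539 mV/3.4641 = 296.0 µV.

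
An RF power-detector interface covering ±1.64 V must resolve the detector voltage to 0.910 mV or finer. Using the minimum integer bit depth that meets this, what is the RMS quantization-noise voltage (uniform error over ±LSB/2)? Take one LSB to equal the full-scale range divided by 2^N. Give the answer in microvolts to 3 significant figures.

The full-scale span is 1.64 − (-1.64) = 3.28 V.
Need 2^N ≥ 3.28 V / 0.910 mV = 3604 → N_min = 12.
Step size = 3.28/4096 V = 0.80078 mV.
σ_q = LSB/√12 = 0.80078 mV/3.4641 = 231 µV.

231 µV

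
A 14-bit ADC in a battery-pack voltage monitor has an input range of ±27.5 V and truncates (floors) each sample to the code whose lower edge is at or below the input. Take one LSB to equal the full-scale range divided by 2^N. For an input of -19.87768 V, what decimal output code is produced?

2270

Range = 27.5 − (-27.5) = 55 V. LSB = 55 V / 2^14 ≈ 3.357 mV.
V_in − V_min = -19.87768 − (-27.5) = 7.62232 V.
Divide by LSB: 7.62232 × 16384/55 = 2270.6198.
Truncating gives code 2270.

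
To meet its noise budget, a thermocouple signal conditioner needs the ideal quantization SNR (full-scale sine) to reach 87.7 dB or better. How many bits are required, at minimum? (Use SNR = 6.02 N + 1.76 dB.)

15 bits

6.02 N + 1.76 ≥ 87.7 gives N ≥ 14.276, so the minimum integer is 15.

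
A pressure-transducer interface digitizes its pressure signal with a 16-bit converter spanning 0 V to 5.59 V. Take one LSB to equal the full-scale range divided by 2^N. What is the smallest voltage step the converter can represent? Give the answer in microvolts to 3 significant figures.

Range is 5.59 V.
There are 2^16 = 65536 steps.
LSB = 5.59 V ÷ 2^16 = 5.59/65536 V = 85.3 µV.

85.3 µV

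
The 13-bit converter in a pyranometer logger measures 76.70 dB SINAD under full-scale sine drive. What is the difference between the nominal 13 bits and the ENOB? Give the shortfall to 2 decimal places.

N_eff = (76.70 − 1.76)/6.02 = 12.4485 bits.
Shortfall = 13 − 12.4485 = 0.5515 bits.

0.55 bits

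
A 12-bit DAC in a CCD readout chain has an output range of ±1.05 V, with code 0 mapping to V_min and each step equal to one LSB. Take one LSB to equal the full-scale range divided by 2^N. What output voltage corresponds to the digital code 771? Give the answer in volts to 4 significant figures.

Range = 1.05 − (-1.05) = 2.1 V. LSB = 2.1 V / 2^12.
Output = V_min + (771/4096) × range = -1.05 + 0.188232 × 2.1 V
      = -1.05 V + 0.395288 V = -0.654712 V.

-0.6547 V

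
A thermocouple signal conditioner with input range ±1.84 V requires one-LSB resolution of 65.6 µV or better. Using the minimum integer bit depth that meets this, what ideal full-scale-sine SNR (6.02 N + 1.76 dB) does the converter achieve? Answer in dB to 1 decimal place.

Span: 1.84 V − (-1.84 V) = 3.68 V.
Levels needed ≥ 3.68/65.6 µV = 56100. 2^16 = 65536 suffices, so N_min = 16.
SNR = 6.02 × 16 + 1.76 = 98.08 dB.

98.1 dB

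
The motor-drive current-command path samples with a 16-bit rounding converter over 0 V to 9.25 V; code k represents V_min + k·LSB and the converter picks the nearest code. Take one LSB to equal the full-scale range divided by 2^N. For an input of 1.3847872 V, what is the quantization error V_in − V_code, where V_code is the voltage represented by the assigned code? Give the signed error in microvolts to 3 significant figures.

V_FS = 9.25 V. LSB = 9.25 V / 2^16 ≈ 141.1 µV.
(V_in − V_min)/LSB = (1.3847872 − (0)) × 65536/9.25 = 9811.1799 → nearest code k = 9811.
Reconstructed level: 0 + 9811 × 9.25/65536 V = 1.3847618103 V.
V_in − V_code = 1.3847872 − (1.3847618103) = +25.4 µV.

+25.4 µV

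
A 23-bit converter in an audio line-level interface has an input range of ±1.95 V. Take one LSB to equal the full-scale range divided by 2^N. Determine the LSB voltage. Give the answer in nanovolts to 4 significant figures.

464.9 nV

Range = 1.95 − (-1.95) = 3.9 V.
2^23 = 8388608 levels.
One LSB is 3.9 V / 8388608 = 464.9 nV.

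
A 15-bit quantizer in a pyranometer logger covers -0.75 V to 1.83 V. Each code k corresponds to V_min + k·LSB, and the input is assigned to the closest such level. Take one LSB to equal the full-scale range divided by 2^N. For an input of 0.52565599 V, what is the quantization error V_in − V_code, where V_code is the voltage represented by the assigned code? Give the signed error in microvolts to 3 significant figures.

Full-scale range = 1.83 V − (-0.75 V) = 2.58 V. LSB = 2.58 V / 2^15 ≈ 78.74 µV.
Position in LSBs: (0.52565599 − (-0.75)) × 32768/2.58 = 16201.8200; rounding gives k = 16202.
Reconstructed level: -0.75 + 16202 × 2.58/32768 V = 0.52567016602 V.
e = 0.52565599 − (0.52567016602) = −14.2 µV.

−14.2 µV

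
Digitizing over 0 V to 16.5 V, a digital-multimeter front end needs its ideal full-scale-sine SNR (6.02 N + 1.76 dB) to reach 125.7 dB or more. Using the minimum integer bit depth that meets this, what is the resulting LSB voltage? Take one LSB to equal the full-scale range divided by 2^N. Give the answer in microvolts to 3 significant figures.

Range is 16.5 V.
Required N = ⌈(125.7 − 1.76)/6.02⌉ = ⌈20.588⌉ = 21.
One LSB is 16.5 V / 2097152 = 7.87 µV.

7.87 µV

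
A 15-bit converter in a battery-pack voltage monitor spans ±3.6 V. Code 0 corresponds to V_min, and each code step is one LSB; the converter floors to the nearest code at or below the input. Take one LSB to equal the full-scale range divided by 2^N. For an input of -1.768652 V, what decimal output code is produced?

8334

Range = 3.6 − (-3.6) = 7.2 V. LSB = 7.2 V / 2^15 ≈ 219.7 µV.
code = ⌊(V_in − V_min)/LSB⌋ = ⌊(V_in − V_min) × 2^15 / range⌋
     = ⌊(-1.768652 − (-3.6)) × 32768 / 7.2⌋ = ⌊1.831348 × 32768/7.2⌋
     = ⌊8334.668⌋ = 8334.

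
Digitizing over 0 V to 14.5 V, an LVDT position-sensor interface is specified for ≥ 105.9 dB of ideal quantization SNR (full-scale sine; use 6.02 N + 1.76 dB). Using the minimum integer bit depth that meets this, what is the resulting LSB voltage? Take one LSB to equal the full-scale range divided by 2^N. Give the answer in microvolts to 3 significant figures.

55.3 µV

V_FS = 14.5 V.
N ≥ (105.9 − 1.76)/6.02 = 17.299 → N_min = 18.
One LSB is 14.5 V / 262144 = 55.3 µV.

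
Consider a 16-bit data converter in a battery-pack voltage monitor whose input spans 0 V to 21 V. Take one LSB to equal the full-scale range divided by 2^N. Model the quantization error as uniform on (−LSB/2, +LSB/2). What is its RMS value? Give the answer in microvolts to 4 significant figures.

92.50 µV

Range is 21 V.
LSB = 21 V ÷ 2^16 = 21/65536 V = 320.435 µV.
For a uniform distribution on [−LSB/2, +LSB/2], V_rms = LSB/√12 = 320.435 µV/3.4641 = 92.50 µV.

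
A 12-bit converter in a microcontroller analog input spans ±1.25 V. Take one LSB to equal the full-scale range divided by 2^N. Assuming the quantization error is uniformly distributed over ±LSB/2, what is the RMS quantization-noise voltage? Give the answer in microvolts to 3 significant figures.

176 µV

Range = 1.25 − (-1.25) = 2.5 V.
One LSB is 2.5 V / 4096 = 0.61035 mV.
σ_q = LSB/√12 = 0.61035 mV/3.4641 = 176 µV.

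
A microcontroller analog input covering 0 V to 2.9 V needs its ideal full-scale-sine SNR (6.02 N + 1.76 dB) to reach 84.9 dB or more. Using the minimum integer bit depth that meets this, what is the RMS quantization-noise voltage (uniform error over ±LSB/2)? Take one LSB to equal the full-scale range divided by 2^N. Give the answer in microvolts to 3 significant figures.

Range is 2.9 V.
N ≥ (84.9 − 1.76)/6.02 = 13.811 → N_min = 14.
LSB = 2.9 V ÷ 2^14 = 2.9/16384 V = 177.00 µV.
σ_q = LSB/√12 = 177.00 µV/3.4641 = 51.1 µV.

51.1 µV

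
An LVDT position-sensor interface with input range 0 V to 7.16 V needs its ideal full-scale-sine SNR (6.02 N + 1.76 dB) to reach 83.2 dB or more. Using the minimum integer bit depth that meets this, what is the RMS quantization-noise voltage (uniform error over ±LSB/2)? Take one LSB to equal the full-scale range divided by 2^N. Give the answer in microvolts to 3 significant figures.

V_FS = 7.16 V.
6.02 N + 1.76 ≥ 83.2 gives N ≥ 13.528, so the minimum integer is 14.
One LSB is 7.16 V / 16384 = 437.01 µV.
σ_q = LSB/√12 = 437.01 µV/3.4641 = 126 µV.

126 µV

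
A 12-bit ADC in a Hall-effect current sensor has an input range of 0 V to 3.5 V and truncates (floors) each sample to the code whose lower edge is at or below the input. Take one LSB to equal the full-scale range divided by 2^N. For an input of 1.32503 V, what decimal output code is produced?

1550

Full-scale range = 3.5 V. LSB = 3.5 V / 2^12 ≈ 0.8545 mV.
code = ⌊(V_in − V_min)/LSB⌋ = ⌊(V_in − V_min) × 2^12 / range⌋
     = ⌊(1.32503 − (0)) × 4096 / 3.5⌋ = ⌊1.32503 × 4096/3.5⌋
     = ⌊1550.664⌋ = 1550.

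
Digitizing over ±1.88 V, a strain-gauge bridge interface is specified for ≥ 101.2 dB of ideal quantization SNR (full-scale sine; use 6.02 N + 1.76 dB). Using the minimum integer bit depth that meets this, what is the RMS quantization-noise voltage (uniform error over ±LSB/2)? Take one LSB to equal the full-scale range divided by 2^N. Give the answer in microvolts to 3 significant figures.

8.28 µV

Full-scale range = 1.88 V − (-1.88 V) = 3.76 V.
N ≥ (101.2 − 1.76)/6.02 = 16.518 → N_min = 17.
Step size = 3.76/131072 V = 28.687 µV.
V_rms = LSB/√12 = 8.28 µV.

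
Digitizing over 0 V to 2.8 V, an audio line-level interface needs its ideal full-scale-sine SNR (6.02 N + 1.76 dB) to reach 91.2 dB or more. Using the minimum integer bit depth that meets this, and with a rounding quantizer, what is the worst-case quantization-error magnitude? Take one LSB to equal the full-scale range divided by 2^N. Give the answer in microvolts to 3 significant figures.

Full-scale range = 2.8 V.
Solving 6.02 N ≥ 91.2 − 1.76: N ≥ 14.857. Round up → N = 15.
One LSB is 2.8 V / 32768 = 85.449 µV.
Max error for round-to-nearest is LSB/2 = 42.7 µV.

42.7 µV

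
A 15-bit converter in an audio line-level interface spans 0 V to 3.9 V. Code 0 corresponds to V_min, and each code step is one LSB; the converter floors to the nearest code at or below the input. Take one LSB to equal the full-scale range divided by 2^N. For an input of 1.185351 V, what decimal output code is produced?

9959

Full-scale range = 3.9 V. LSB = 3.9 V / 2^15 ≈ 119.0 µV.
(V_in − V_min) × 2^15/range = (1.185351 − (0)) × 32768/3.9 = 9959.380.
Floor → code = 9959.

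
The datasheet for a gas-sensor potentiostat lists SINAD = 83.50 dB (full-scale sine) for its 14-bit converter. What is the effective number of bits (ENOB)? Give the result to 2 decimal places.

13.58 bits

ENOB = (SINAD − 1.76) / 6.02 = (83.50 − 1.76) / 6.02 = 81.74 / 6.02 = 13.5781.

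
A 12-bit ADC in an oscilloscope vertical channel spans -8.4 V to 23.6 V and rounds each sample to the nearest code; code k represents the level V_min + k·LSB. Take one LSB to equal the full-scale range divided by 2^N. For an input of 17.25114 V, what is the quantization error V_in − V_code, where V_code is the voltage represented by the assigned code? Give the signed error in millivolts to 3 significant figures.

Range = 23.6 − (-8.4) = 32 V. LSB = 32 V / 2^12 ≈ 7.813 mV.
(17.25114 − (-8.4)) / LSB = 25.65114 × 4096/32 = 3283.3459. Nearest integer: k = 3283.
V_code = -8.4 + (3283/4096) × 32 = 17.24843750 V.
V_in − V_code = 17.25114 − (17.24843750) = +2.70 mV.

+2.70 mV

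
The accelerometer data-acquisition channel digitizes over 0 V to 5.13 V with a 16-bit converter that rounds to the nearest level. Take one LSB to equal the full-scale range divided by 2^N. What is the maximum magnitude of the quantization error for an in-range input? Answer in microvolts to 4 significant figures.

Span = 5.13 V.
LSB = 5.13 V ÷ 2^16 = 5.13/65536 V = 78.2776 µV.
Worst-case error for round-to-nearest is half an LSB: 39.14 µV.

39.14 µV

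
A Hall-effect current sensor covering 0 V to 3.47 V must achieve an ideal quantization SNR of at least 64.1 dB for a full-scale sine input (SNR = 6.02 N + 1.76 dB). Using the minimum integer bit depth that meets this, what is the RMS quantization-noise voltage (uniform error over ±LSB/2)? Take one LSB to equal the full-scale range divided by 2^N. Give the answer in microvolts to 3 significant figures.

V_FS = 3.47 V.
Solving 6.02 N ≥ 64.1 − 1.76: N ≥ 10.355. Round up → N = 11.
One LSB is 3.47 V / 2048 = 1.6943 mV.
V_rms = LSB/√12 = 489 µV.

489 µV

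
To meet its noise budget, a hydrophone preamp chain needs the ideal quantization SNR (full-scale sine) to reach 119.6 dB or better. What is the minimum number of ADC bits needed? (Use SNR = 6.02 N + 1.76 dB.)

Solving 6.02 N ≥ 119.6 − 1.76: N ≥ 19.575. Round up → N = 20.

20 bits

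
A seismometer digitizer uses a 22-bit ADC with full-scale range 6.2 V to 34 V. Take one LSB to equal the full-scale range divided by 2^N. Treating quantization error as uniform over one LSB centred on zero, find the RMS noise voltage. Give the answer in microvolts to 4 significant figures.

Span: 34 V − (6.2 V) = 27.8 V.
Step size = 27.8/4194304 V = 6.62804 µV.
RMS of a uniform error over width LSB is LSB/√12 = 1.913 µV.

1.913 µV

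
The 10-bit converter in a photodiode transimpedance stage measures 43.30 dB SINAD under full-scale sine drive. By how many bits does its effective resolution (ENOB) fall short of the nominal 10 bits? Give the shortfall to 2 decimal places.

N_eff = (43.30 − 1.76)/6.02 = 6.9003 bits.
Shortfall = 10 − 6.9003 = 3.0997 bits.

3.10 bits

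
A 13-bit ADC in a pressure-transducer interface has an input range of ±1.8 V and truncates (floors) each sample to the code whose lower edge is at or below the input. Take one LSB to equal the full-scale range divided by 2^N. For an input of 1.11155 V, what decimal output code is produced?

6625

Range = 1.8 − (-1.8) = 3.6 V. LSB = 3.6 V / 2^13 ≈ 439.5 µV.
code = ⌊(V_in − V_min)/LSB⌋ = ⌊(V_in − V_min) × 2^13 / range⌋
     = ⌊(1.11155 − (-1.8)) × 8192 / 3.6⌋ = ⌊2.91155 × 8192/3.6⌋
     = ⌊6625.394⌋ = 6625.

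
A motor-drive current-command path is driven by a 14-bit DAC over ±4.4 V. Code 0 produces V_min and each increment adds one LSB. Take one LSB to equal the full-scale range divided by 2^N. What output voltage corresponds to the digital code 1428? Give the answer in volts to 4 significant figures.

The full-scale span is 4.4 − (-4.4) = 8.8 V. LSB = 8.8 V / 2^14.
V_out = V_min + code × LSB = -4.4 V + 1428 × 8.8 V / 16384
      = -4.4 V + 0.766992 V = -3.63301 V.

-3.633 V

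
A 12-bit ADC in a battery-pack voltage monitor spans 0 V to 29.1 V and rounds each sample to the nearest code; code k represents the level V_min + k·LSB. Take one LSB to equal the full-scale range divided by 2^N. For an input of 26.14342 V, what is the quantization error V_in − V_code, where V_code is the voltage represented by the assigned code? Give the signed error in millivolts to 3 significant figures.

−1.11 mV

Range is 29.1 V. LSB = 29.1 V / 2^12 ≈ 7.104 mV.
Position in LSBs: (26.14342 − (0)) × 4096/29.1 = 3679.8436; rounding gives k = 3680.
Reconstructed level: 0 + 3680 × 29.1/4096 V = 26.14453125 V.
V_in − V_code = 26.14342 − (26.14453125) = −1.11 mV.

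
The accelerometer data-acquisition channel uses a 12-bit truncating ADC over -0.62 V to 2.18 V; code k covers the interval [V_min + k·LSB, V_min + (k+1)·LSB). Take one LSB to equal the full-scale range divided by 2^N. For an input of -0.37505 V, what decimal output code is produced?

358

Range = 2.18 − (-0.62) = 2.8 V. LSB = 2.8 V / 2^12 ≈ 0.6836 mV.
(V_in − V_min) × 2^12/range = (-0.37505 − (-0.62)) × 4096/2.8 = 358.327.
Floor → code = 358.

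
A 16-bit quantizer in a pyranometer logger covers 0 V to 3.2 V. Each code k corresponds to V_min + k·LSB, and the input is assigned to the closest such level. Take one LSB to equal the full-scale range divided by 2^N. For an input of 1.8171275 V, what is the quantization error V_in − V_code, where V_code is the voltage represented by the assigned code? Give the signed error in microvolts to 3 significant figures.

V_FS = 3.2 V. LSB = 3.2 V / 2^16 ≈ 48.83 µV.
(1.8171275 − (0)) / LSB = 1.8171275 × 65536/3.2 = 37214.7712. Nearest integer: k = 37215.
V_code = 0 + (37215/65536) × 3.2 = 1.8171386719 V.
e = 1.8171275 − (1.8171386719) = −11.2 µV.

−11.2 µV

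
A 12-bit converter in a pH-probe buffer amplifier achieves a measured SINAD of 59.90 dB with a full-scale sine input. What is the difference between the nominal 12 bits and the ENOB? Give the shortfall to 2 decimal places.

2.34 bits

Effective bits = (59.90 − 1.76)/6.02 = 9.6578.
Lost resolution: 12 − 9.6578 = 2.3422 bits.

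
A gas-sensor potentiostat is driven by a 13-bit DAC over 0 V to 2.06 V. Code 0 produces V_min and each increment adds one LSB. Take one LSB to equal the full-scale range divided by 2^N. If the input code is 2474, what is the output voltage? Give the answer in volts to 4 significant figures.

0.6221 V

Full-scale range = 2.06 V. LSB = 2.06 V / 2^13.
Output = V_min + (2474/8192) × range = 0 + 0.302002 × 2.06 V
      = 0 + 0.622124 = 0.622124 V.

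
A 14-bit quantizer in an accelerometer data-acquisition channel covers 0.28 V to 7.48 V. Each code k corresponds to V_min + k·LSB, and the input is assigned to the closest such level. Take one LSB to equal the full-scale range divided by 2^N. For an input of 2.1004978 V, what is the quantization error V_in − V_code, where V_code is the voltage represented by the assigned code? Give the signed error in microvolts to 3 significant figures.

−156 µV

Range = 7.48 − (0.28) = 7.2 V. LSB = 7.2 V / 2^14 ≈ 439.5 µV.
Position in LSBs: (2.1004978 − (0.28)) × 16384/7.2 = 4142.6439; rounding gives k = 4143.
Reconstructed level: 0.28 + 4143 × 7.2/16384 V = 2.1006542969 V.
V_in − V_code = 2.1004978 − (2.1006542969) = −156 µV.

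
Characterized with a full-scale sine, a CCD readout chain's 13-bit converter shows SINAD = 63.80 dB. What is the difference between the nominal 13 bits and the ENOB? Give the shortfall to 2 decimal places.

N_eff = (63.80 − 1.76)/6.02 = 10.3056 bits.
Lost resolution: 13 − 10.3056 = 2.6944 bits.

2.69 bits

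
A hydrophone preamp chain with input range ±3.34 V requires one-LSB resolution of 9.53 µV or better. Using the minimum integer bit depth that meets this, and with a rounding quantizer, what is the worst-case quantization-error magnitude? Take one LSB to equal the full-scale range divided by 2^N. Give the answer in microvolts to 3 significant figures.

Range = 3.34 − (-3.34) = 6.68 V.
6.68 V / 9.53 µV = 700900. Since 2^19 = 524288 and 2^20 = 1048576, N = 20.
LSB = 6.68 V ÷ 2^20 = 6.68/1048576 V = 6.3705 µV.
Half an LSB is 3.19 µV.

3.19 µV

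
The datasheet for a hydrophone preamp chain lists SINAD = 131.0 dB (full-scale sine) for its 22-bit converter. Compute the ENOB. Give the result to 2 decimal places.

(131.0 − 1.76) / 6.02 = 129.24/6.02 = 21.4684 effective bits.

21.47 bits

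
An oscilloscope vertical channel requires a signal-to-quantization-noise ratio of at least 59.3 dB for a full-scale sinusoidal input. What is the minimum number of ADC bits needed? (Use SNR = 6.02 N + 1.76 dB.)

10 bits

Solving 6.02 N ≥ 59.3 − 1.76: N ≥ 9.558. Round up → N = 10.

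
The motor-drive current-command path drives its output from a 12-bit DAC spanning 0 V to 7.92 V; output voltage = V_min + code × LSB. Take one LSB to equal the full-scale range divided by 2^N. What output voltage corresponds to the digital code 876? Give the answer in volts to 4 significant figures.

V_FS = 7.92 V. LSB = 7.92 V / 2^12.
V_out = 0 + 876 × (7.92/4096) V
      = 0 V + 1.69383 V = 1.69383 V.

1.694 V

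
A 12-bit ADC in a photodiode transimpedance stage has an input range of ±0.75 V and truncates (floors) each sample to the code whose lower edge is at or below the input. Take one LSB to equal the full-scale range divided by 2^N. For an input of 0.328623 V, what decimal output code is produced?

Range = 0.75 − (-0.75) = 1.5 V. LSB = 1.5 V / 2^12 ≈ 366.2 µV.
(V_in − V_min) × 2^12/range = (0.328623 − (-0.75)) × 4096/1.5 = 2945.360.
Floor → code = 2945.

2945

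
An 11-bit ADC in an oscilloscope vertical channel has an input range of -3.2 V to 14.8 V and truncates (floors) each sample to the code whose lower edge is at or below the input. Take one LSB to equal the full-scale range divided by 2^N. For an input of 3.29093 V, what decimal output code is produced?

738

Span: 14.8 V − (-3.2 V) = 18 V. LSB = 18 V / 2^11 ≈ 8.789 mV.
V_in − V_min = 3.29093 − (-3.2) = 6.49093 V.
Divide by LSB: 6.49093 × 2048/18 = 738.5236.
Truncating gives code 738.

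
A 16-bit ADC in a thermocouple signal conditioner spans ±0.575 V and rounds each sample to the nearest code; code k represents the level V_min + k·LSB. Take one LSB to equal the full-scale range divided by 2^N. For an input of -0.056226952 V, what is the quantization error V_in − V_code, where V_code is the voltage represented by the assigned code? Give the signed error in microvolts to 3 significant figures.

−4.42 µV

Range = 0.575 − (-0.575) = 1.15 V. LSB = 1.15 V / 2^16 ≈ 17.55 µV.
(-0.056226952 − (-0.575)) / LSB = 0.518773048 × 65536/1.15 = 29563.7482. Nearest integer: k = 29564.
Reconstructed level: -0.575 + 29564 × 1.15/65536 V = -0.056222534180 V.
e = -0.056226952 − (-0.056222534180) = −4.42 µV.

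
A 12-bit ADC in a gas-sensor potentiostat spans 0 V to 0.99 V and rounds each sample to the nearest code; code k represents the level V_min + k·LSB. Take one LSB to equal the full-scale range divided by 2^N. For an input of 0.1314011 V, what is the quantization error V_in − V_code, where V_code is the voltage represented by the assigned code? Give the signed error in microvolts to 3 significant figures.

−83.3 µV

V_FS = 0.99 V. LSB = 0.99 V / 2^12 ≈ 241.7 µV.
(0.1314011 − (0)) / LSB = 0.1314011 × 4096/0.99 = 543.6555. Nearest integer: k = 544.
V_code = 0 + (544/4096) × 0.99 = 0.1314843750 V.
Error = V_in − V_code = 0.1314011 − (0.1314843750) = −83.3 µV.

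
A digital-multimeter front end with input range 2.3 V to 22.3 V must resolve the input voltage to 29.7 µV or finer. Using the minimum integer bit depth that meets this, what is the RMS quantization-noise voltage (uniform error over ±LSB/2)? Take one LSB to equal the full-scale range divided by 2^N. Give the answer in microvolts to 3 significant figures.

Range = 22.3 − (2.3) = 20 V.
Need 2^N ≥ 20 V / 29.7 µV = 673400 → N_min = 20.
LSB = 20 V ÷ 2^20 = 20/1048576 V = 19.073 µV.
V_rms = LSB/√12 = 5.51 µV.

5.51 µV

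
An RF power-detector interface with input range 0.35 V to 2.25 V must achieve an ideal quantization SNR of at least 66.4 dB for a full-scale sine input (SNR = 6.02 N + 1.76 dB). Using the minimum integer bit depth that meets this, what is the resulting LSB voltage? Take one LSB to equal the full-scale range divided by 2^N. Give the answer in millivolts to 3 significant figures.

0.928 mV

The full-scale span is 2.25 − (0.35) = 1.9 V.
Required N = ⌈(66.4 − 1.76)/6.02⌉ = ⌈10.738⌉ = 11.
Step size = 1.9/2048 V = 0.928 mV.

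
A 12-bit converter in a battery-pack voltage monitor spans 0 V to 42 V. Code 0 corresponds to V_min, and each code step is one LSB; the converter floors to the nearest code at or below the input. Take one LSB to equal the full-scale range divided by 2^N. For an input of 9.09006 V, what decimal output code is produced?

886

V_FS = 42 V. LSB = 42 V / 2^12 ≈ 10.25 mV.
code = ⌊(V_in − V_min)/LSB⌋ = ⌊(V_in − V_min) × 2^12 / range⌋
     = ⌊(9.09006 − (0)) × 4096 / 42⌋ = ⌊9.09006 × 4096/42⌋
     = ⌊886.497⌋ = 886.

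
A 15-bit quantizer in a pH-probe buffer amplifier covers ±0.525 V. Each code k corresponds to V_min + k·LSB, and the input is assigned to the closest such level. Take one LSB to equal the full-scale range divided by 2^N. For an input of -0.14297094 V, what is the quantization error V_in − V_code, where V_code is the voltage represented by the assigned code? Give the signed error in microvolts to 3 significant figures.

Full-scale range = 0.525 V − (-0.525 V) = 1.05 V. LSB = 1.05 V / 2^15 ≈ 32.04 µV.
Position in LSBs: (-0.14297094 − (-0.525)) × 32768/1.05 = 11922.2174; rounding gives k = 11922.
V_code = -0.525 + (11922/32768) × 1.05 = -0.14297790527 V.
V_in − V_code = -0.14297094 − (-0.14297790527) = +6.97 µV.

+6.97 µV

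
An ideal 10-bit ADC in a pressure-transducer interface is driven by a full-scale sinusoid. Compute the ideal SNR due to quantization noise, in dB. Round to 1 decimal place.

SNR = 6.02·10 + 1.76 = 61.96 dB.

62.0 dB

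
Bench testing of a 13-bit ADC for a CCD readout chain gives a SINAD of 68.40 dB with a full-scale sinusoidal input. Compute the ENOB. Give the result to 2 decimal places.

11.07 bits

ENOB = (68.40 − 1.76)/6.02 = 11.0698 bits.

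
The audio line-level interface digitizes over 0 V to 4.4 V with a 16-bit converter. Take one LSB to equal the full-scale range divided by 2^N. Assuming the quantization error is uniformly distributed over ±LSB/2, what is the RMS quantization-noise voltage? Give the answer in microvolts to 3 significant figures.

19.4 µV

Range is 4.4 V.
One LSB is 4.4 V / 65536 = 67.139 µV.
V_rms = LSB/√12 = 67.139 µV / √12 = 19.4 µV.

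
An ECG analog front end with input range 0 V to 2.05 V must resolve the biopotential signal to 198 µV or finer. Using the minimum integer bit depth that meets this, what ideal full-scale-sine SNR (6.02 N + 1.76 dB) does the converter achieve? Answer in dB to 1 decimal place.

Span = 2.05 V.
Required number of levels: 2.05/198 µV = 10354; smallest N with 2^N ≥ that is 14.
6.02(14) + 1.76 = 86.04 dB.

86.0 dB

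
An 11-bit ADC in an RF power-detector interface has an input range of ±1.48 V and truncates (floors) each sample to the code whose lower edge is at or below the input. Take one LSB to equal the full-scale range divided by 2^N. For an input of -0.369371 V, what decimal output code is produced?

768

Full-scale range = 1.48 V − (-1.48 V) = 2.96 V. LSB = 2.96 V / 2^11 ≈ 1.445 mV.
V_in − V_min = -0.369371 − (-1.48) = 1.110629 V.
Divide by LSB: 1.110629 × 2048/2.96 = 768.4352.
Truncating gives code 768.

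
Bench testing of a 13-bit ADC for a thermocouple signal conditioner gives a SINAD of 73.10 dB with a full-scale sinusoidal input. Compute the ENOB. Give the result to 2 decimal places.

Inverting SNR = 6.02 N + 1.76: N_eff = (73.10 − 1.76)/6.02 = 11.8505.

11.85 bits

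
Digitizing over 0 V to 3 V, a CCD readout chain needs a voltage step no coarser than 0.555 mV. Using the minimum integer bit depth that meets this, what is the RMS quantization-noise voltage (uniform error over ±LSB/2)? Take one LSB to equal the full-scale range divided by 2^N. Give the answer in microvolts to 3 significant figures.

Range is 3 V.
Need 2^N ≥ 3 V / 0.555 mV = 5405 → N_min = 13.
Step size = 3/8192 V = 366.21 µV.
RMS noise = LSB/√12 = 106 µV.

106 µV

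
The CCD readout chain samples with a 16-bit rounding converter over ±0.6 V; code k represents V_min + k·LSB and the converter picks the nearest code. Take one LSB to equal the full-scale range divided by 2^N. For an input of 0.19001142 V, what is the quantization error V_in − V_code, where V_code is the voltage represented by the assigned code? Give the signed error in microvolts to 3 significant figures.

+2.88 µV

The full-scale span is 0.6 − (-0.6) = 1.2 V. LSB = 1.2 V / 2^16 ≈ 18.31 µV.
(V_in − V_min)/LSB = (0.19001142 − (-0.6)) × 65536/1.2 = 43145.1570 → nearest code k = 43145.
V_code = -0.6 + (43145/65536) × 1.2 = 0.19000854492 V.
Error = V_in − V_code = 0.19001142 − (0.19000854492) = +2.88 µV.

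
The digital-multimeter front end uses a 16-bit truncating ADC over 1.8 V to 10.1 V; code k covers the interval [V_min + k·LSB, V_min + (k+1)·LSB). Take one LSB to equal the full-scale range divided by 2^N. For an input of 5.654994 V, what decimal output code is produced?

30438

Span: 10.1 V − (1.8 V) = 8.3 V. LSB = 8.3 V / 2^16 ≈ 126.6 µV.
(V_in − V_min) × 2^16/range = (5.654994 − (1.8)) × 65536/8.3 = 30438.661.
Floor → code = 30438.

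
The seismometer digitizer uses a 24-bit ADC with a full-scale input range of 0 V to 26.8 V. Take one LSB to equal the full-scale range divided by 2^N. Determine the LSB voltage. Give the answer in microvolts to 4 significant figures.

1.597 µV

Full-scale range = 26.8 V.
There are 2^24 = 16777216 steps.
Step size = 26.8/16777216 V = 1.597 µV.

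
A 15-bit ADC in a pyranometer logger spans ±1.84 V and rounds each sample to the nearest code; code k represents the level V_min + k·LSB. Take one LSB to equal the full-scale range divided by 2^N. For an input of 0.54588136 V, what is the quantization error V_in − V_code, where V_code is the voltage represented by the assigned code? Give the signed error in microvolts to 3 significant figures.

Range = 1.84 − (-1.84) = 3.68 V. LSB = 3.68 V / 2^15 ≈ 112.3 µV.
(V_in − V_min)/LSB = (0.54588136 − (-1.84)) × 32768/3.68 = 21244.7175 → nearest code k = 21245.
V_code = -1.84 + (21245/32768) × 3.68 = 0.54591308594 V.
V_in − V_code = 0.54588136 − (0.54591308594) = −31.7 µV.

−31.7 µV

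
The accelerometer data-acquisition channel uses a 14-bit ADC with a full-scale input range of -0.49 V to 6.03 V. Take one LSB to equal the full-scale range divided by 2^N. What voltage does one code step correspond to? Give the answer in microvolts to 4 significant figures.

397.9 µV

The full-scale span is 6.03 − (-0.49) = 6.52 V.
Number of codes = 2^14 = 16384.
LSB = 6.52 V / 2^14 = 397.9 µV.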